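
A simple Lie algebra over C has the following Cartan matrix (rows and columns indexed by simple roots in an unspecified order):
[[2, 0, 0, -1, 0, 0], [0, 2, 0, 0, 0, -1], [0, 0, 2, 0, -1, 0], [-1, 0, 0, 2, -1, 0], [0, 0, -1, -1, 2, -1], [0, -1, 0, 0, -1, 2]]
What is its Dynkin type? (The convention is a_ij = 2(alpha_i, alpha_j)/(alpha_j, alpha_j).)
The matrix has rank 6 with 2's on the diagonal. Reading the off-diagonal entries as Dynkin edges (a single edge where a_ij = a_ji = -1; a double or triple edge where a_ij * a_ji = 2 or 3), the diagram is a chain of 5 nodes with one extra node attached to the third node from one end (E_6). One simple-root ordering that puts it in standard form is (alpha_1, alpha_3, alpha_4, alpha_5, alpha_6, alpha_2). So the algebra is type E_6.

E_6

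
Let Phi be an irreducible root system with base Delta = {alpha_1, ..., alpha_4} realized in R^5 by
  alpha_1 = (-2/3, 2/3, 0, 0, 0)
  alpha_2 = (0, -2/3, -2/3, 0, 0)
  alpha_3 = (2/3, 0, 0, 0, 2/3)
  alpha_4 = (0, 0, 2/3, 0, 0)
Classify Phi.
Compute the Cartan integers a_ij = 2(alpha_i, alpha_j)/(alpha_j, alpha_j); the resulting 4x4 Cartan matrix is
[[2, -1, -1, 0], [-1, 2, 0, -2], [-1, 0, 2, 0], [0, -1, 0, 2]].
The roots have two lengths (squared-length ratio 2:1); the short ones are alpha_{4}. The associated Dynkin diagram is a chain of 4 nodes with a double edge at one end; the terminal node there is the unique short simple root (B_4), so the type is B_4 (the algebra so(9)).

B_4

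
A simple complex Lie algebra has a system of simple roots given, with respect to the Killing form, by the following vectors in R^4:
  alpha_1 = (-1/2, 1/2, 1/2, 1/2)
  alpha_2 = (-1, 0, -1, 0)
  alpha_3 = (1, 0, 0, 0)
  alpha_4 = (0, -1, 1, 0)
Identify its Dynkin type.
F4

Compute the Cartan integers a_ij = 2(alpha_i, alpha_j)/(alpha_j, alpha_j); the resulting 4x4 Cartan matrix is
[[2, 0, -1, 0], [0, 2, -2, -1], [-1, -1, 2, 0], [0, -1, 0, 2]].
The roots have two lengths (squared-length ratio 2:1); the short ones are alpha_{1,3}. The associated Dynkin diagram is a chain of 4 nodes with a double edge between the middle two (F_4), so the type is F_4.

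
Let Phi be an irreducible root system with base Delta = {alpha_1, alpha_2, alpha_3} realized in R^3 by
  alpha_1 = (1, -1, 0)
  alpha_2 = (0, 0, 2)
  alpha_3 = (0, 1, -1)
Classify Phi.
C3

Compute the Cartan integers a_ij = 2(alpha_i, alpha_j)/(alpha_j, alpha_j); the resulting 3x3 Cartan matrix is
[[2, 0, -1], [0, 2, -2], [-1, -1, 2]].
The roots have two lengths (squared-length ratio 2:1); the short ones are alpha_{1,3}. The associated Dynkin diagram is a chain of 3 nodes with a double edge at one end; the terminal node there is the unique long simple root (C_3), so the type is C_3 (the algebra sp(6)).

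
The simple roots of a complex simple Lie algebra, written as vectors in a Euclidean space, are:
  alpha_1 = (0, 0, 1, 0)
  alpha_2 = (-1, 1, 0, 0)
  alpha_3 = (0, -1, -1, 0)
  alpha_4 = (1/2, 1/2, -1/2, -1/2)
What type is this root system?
type F_4

Compute the Cartan integers a_ij = 2(alpha_i, alpha_j)/(alpha_j, alpha_j); the resulting 4x4 Cartan matrix is
[[2, 0, -1, -1], [0, 2, -1, 0], [-2, -1, 2, 0], [-1, 0, 0, 2]].
The roots have two lengths (squared-length ratio 2:1); the short ones are alpha_{1,4}. The associated Dynkin diagram is a chain of 4 nodes with a double edge between the middle two (F_4), so the type is F_4.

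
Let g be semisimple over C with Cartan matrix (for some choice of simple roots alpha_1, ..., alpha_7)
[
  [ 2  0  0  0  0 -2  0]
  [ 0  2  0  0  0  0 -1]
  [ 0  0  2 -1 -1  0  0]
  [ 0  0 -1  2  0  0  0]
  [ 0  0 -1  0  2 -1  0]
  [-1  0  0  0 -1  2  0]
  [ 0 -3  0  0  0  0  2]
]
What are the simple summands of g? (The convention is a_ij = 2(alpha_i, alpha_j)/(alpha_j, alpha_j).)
The diagram associated to this matrix has two connected components: the simple roots {alpha_1, alpha_3, alpha_4, alpha_5, alpha_6} form a chain of 5 nodes with a double edge at one end; the terminal node there is the unique long simple root (C_5), and {alpha_2, alpha_7} form two nodes joined by a triple edge (G_2). A semisimple Lie algebra decomposes uniquely as the direct sum of simple ideals, one per connected component of its Dynkin diagram, so g ≅ C_5 ⊕ G_2 (dimension 55 + 14 = 69).

type C_5 + type G_2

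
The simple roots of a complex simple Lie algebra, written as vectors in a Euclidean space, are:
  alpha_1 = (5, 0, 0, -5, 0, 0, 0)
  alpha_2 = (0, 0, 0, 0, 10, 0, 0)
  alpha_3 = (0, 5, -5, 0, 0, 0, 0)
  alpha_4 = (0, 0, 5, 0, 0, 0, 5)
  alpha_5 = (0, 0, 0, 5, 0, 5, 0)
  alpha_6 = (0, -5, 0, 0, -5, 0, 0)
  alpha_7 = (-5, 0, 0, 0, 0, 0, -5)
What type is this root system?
Compute the Cartan integers a_ij = 2(alpha_i, alpha_j)/(alpha_j, alpha_j); the resulting 7x7 Cartan matrix is
[[2, 0, 0, 0, -1, 0, -1], [0, 2, 0, 0, 0, -2, 0], [0, 0, 2, -1, 0, -1, 0], [0, 0, -1, 2, 0, 0, -1], [-1, 0, 0, 0, 2, 0, 0], [0, -1, -1, 0, 0, 2, 0], [-1, 0, 0, -1, 0, 0, 2]].
The roots have two lengths (squared-length ratio 2:1); the short ones are alpha_{1,3,4,5,6,7}. The associated Dynkin diagram is a chain of 7 nodes with a double edge at one end; the terminal node there is the unique long simple root (C_7), so the type is C_7 (the algebra sp(14)).

C_7 (sp(14))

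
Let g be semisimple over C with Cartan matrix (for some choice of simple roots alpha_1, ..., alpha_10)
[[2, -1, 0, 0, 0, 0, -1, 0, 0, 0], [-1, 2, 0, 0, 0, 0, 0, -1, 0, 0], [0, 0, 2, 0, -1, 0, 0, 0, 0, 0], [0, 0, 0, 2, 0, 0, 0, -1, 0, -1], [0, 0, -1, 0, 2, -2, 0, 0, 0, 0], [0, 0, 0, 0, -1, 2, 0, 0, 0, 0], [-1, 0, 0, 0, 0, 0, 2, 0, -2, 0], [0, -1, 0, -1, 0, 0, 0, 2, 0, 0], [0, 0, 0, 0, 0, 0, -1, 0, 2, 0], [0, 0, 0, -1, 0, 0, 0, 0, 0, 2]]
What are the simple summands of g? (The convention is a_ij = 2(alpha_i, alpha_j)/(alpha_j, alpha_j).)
B3 ⊕ B7

The diagram associated to this matrix has two connected components: the simple roots {alpha_3, alpha_5, alpha_6} form a chain of 3 nodes with a double edge at one end; the terminal node there is the unique short simple root (B_3), and {alpha_1, alpha_2, alpha_4, alpha_7, alpha_8, alpha_9, alpha_10} form a chain of 7 nodes with a double edge at one end; the terminal node there is the unique short simple root (B_7). A semisimple Lie algebra decomposes uniquely as the direct sum of simple ideals, one per connected component of its Dynkin diagram, so g ≅ B_3 ⊕ B_7 (dimension 21 + 105 = 126).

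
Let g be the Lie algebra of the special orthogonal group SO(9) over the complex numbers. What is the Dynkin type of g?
type B_4

This is so(9) with 9 odd, which has dimension 9(9-1)/2 = 36 and rank (9-1)/2 = 4. In the classification of classical Lie algebras, the orthogonal algebra so(2n+1) in an odd number of variables has type B_n; here n = 4, so the Dynkin diagram is a chain of 4 nodes with a double edge at one end; the terminal node there is the unique short simple root (B_4). Hence the type is B_4.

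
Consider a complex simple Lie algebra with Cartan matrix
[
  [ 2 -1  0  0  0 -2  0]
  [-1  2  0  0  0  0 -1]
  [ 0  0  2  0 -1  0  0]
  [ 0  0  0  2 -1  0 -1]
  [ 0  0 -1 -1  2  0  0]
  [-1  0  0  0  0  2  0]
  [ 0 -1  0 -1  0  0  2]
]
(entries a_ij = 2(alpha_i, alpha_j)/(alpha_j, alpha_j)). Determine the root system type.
The matrix has rank 7 with 2's on the diagonal. Reading the off-diagonal entries as Dynkin edges (a single edge where a_ij = a_ji = -1; a double or triple edge where a_ij * a_ji = 2 or 3), the diagram is a chain of 7 nodes with a double edge at one end; the terminal node there is the unique short simple root (B_7). One simple-root ordering that puts it in standard form is (alpha_3, alpha_5, alpha_4, alpha_7, alpha_2, alpha_1, alpha_6). So the algebra is type B_7, i.e. so(15).

type B_7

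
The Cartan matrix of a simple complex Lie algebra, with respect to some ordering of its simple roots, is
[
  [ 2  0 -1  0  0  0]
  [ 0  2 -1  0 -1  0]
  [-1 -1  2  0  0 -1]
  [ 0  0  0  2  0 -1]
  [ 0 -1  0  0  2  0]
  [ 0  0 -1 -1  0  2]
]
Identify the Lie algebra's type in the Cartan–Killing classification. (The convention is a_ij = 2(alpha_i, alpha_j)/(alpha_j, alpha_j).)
E6

The matrix has rank 6 with 2's on the diagonal. Reading the off-diagonal entries as Dynkin edges (a single edge where a_ij = a_ji = -1; a double or triple edge where a_ij * a_ji = 2 or 3), the diagram is a chain of 5 nodes with one extra node attached to the third node from one end (E_6). One simple-root ordering that puts it in standard form is (alpha_5, alpha_1, alpha_2, alpha_3, alpha_6, alpha_4). So the algebra is type E_6.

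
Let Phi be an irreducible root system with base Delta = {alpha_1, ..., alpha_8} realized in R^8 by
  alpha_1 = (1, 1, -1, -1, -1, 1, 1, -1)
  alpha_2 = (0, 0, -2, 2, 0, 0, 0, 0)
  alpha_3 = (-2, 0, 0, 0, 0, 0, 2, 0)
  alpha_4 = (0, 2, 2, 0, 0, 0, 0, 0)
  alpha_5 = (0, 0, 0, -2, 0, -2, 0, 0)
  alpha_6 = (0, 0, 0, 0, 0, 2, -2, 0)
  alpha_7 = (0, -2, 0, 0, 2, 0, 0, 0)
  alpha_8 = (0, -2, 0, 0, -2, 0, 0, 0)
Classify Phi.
Compute the Cartan integers a_ij = 2(alpha_i, alpha_j)/(alpha_j, alpha_j); the resulting 8x8 Cartan matrix is
[[2, 0, 0, 0, 0, 0, -1, 0], [0, 2, 0, -1, -1, 0, 0, 0], [0, 0, 2, 0, 0, -1, 0, 0], [0, -1, 0, 2, 0, 0, -1, -1], [0, -1, 0, 0, 2, -1, 0, 0], [0, 0, -1, 0, -1, 2, 0, 0], [-1, 0, 0, -1, 0, 0, 2, 0], [0, 0, 0, -1, 0, 0, 0, 2]].
All simple roots have the same length, so the diagram is simply laced. The associated Dynkin diagram is a chain of 7 nodes with one extra node attached to the third node from one end (E_8), so the type is E_8.

E_8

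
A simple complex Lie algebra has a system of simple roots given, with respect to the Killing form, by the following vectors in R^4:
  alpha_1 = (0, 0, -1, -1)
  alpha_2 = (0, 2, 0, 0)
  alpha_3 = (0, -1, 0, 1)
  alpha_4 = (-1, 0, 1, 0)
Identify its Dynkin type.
Compute the Cartan integers a_ij = 2(alpha_i, alpha_j)/(alpha_j, alpha_j); the resulting 4x4 Cartan matrix is
[[2, 0, -1, -1], [0, 2, -2, 0], [-1, -1, 2, 0], [-1, 0, 0, 2]].
The roots have two lengths (squared-length ratio 2:1); the short ones are alpha_{1,3,4}. The associated Dynkin diagram is a chain of 4 nodes with a double edge at one end; the terminal node there is the unique long simple root (C_4), so the type is C_4 (the algebra sp(8)).

C_4 (sp(8))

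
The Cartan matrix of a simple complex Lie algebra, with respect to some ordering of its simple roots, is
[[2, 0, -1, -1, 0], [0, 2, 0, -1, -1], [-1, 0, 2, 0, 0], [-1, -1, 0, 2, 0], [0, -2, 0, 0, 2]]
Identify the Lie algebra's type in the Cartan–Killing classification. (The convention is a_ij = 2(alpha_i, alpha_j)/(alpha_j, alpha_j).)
The matrix has rank 5 with 2's on the diagonal. Reading the off-diagonal entries as Dynkin edges (a single edge where a_ij = a_ji = -1; a double or triple edge where a_ij * a_ji = 2 or 3), the diagram is a chain of 5 nodes with a double edge at one end; the terminal node there is the unique long simple root (C_5). One simple-root ordering that puts it in standard form is (alpha_3, alpha_1, alpha_4, alpha_2, alpha_5). So the algebra is type C_5, i.e. sp(10).

C5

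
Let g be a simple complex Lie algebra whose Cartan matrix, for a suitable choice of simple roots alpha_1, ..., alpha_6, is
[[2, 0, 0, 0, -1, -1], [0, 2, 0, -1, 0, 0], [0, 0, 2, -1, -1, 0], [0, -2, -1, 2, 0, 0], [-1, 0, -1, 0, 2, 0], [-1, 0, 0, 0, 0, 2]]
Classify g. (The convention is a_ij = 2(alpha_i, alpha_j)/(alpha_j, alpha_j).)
The matrix has rank 6 with 2's on the diagonal. Reading the off-diagonal entries as Dynkin edges (a single edge where a_ij = a_ji = -1; a double or triple edge where a_ij * a_ji = 2 or 3), the diagram is a chain of 6 nodes with a double edge at one end; the terminal node there is the unique short simple root (B_6). One simple-root ordering that puts it in standard form is (alpha_6, alpha_1, alpha_5, alpha_3, alpha_4, alpha_2). So the algebra is type B_6, i.e. so(13).

type B_6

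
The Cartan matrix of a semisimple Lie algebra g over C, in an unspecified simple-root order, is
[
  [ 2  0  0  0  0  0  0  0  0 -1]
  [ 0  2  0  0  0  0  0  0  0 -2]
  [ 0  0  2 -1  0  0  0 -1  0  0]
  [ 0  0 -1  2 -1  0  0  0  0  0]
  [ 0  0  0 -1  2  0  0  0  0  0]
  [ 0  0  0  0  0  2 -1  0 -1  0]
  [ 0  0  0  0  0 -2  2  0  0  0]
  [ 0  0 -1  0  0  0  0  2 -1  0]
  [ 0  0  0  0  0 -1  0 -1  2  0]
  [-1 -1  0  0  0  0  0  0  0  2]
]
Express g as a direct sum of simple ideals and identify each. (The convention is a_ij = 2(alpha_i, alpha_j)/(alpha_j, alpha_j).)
The diagram associated to this matrix has two connected components: the simple roots {alpha_1, alpha_2, alpha_10} form a chain of 3 nodes with a double edge at one end; the terminal node there is the unique long simple root (C_3), and {alpha_3, alpha_4, alpha_5, alpha_6, alpha_7, alpha_8, alpha_9} form a chain of 7 nodes with a double edge at one end; the terminal node there is the unique long simple root (C_7). A semisimple Lie algebra decomposes uniquely as the direct sum of simple ideals, one per connected component of its Dynkin diagram, so g ≅ C_3 ⊕ C_7 (dimension 21 + 105 = 126).

C_3 (sp(6)) ⊕ C_7 (sp(14))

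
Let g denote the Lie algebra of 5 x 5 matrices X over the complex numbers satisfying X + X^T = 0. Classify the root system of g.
B2

This is so(5) with 5 odd, which has dimension 5(5-1)/2 = 10 and rank (5-1)/2 = 2. In the classification of classical Lie algebras, the orthogonal algebra so(2n+1) in an odd number of variables has type B_n; here n = 2, so the Dynkin diagram is a chain of 2 nodes with a double edge at one end; the terminal node there is the unique short simple root (B_2). Hence the type is B_2.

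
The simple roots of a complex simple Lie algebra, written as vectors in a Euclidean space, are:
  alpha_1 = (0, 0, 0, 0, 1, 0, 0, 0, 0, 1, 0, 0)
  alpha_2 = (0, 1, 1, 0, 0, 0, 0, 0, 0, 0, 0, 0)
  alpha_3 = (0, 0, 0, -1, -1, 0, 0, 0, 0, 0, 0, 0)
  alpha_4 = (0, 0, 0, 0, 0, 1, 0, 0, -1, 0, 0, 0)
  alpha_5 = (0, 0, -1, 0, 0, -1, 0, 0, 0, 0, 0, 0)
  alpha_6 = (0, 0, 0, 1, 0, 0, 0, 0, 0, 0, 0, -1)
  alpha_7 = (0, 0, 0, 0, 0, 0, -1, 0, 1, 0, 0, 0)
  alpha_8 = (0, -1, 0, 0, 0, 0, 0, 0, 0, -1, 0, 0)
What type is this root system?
type A_8

Compute the Cartan integers a_ij = 2(alpha_i, alpha_j)/(alpha_j, alpha_j); the resulting 8x8 Cartan matrix is
[[2, 0, -1, 0, 0, 0, 0, -1], [0, 2, 0, 0, -1, 0, 0, -1], [-1, 0, 2, 0, 0, -1, 0, 0], [0, 0, 0, 2, -1, 0, -1, 0], [0, -1, 0, -1, 2, 0, 0, 0], [0, 0, -1, 0, 0, 2, 0, 0], [0, 0, 0, -1, 0, 0, 2, 0], [-1, -1, 0, 0, 0, 0, 0, 2]].
All simple roots have the same length, so the diagram is simply laced. The associated Dynkin diagram is a chain of 8 nodes with single edges (A_8), so the type is A_8 (the algebra sl(9)).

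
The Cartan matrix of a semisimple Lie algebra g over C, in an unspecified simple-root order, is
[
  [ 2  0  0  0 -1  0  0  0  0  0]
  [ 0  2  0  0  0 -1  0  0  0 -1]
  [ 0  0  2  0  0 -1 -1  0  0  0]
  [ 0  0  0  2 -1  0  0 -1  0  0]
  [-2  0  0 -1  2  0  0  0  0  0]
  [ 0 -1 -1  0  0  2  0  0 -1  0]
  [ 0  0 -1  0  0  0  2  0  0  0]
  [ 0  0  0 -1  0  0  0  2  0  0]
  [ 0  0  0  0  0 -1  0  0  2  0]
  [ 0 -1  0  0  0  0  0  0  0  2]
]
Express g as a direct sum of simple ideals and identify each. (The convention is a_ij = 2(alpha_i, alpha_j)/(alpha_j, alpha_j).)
The diagram associated to this matrix has two connected components: the simple roots {alpha_1, alpha_4, alpha_5, alpha_8} form a chain of 4 nodes with a double edge at one end; the terminal node there is the unique short simple root (B_4), and {alpha_2, alpha_3, alpha_6, alpha_7, alpha_9, alpha_10} form a chain of 5 nodes with one extra node attached to the third node from one end (E_6). A semisimple Lie algebra decomposes uniquely as the direct sum of simple ideals, one per connected component of its Dynkin diagram, so g ≅ B_4 ⊕ E_6 (dimension 36 + 78 = 114).

B_4 ⊕ E_6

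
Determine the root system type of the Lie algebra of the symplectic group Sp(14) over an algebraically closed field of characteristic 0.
This is sp(14), which has dimension 14(14+1)/2 = 105 and rank 14/2 = 7. In the classification of classical Lie algebras, the symplectic algebra sp(2n) has type C_n; here n = 7, so the Dynkin diagram is a chain of 7 nodes with a double edge at one end; the terminal node there is the unique long simple root (C_7). Hence the type is C_7.

type C_7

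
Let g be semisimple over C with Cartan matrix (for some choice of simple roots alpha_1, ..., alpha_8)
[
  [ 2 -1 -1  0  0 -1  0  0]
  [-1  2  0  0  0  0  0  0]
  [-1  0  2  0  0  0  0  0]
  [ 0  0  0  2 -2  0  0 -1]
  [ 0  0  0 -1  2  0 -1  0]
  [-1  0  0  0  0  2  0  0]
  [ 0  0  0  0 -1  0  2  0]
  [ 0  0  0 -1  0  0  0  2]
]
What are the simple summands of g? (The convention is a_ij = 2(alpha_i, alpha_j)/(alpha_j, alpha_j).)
The diagram associated to this matrix has two connected components: the simple roots {alpha_1, alpha_2, alpha_3, alpha_6} form a chain of 2 nodes with a fork of two nodes at one end (D_4), and {alpha_4, alpha_5, alpha_7, alpha_8} form a chain of 4 nodes with a double edge between the middle two (F_4). A semisimple Lie algebra decomposes uniquely as the direct sum of simple ideals, one per connected component of its Dynkin diagram, so g ≅ D_4 ⊕ F_4 (dimension 28 + 52 = 80).

D_4 (so(8)) + F_4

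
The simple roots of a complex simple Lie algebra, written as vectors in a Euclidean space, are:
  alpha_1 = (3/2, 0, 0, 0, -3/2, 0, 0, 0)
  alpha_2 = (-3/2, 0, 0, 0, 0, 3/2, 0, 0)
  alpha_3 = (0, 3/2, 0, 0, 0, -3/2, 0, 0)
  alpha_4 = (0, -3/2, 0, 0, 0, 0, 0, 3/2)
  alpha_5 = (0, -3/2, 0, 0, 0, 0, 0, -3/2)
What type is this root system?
D_5 (so(10))

Compute the Cartan integers a_ij = 2(alpha_i, alpha_j)/(alpha_j, alpha_j); the resulting 5x5 Cartan matrix is
[[2, -1, 0, 0, 0], [-1, 2, -1, 0, 0], [0, -1, 2, -1, -1], [0, 0, -1, 2, 0], [0, 0, -1, 0, 2]].
All simple roots have the same length, so the diagram is simply laced. The associated Dynkin diagram is a chain of 3 nodes with a fork of two nodes at one end (D_5), so the type is D_5 (the algebra so(10)).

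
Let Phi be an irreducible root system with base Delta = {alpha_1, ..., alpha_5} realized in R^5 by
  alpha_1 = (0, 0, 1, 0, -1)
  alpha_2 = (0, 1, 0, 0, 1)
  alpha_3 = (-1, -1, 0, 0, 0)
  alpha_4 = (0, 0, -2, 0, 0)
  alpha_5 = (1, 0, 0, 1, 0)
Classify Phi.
Compute the Cartan integers a_ij = 2(alpha_i, alpha_j)/(alpha_j, alpha_j); the resulting 5x5 Cartan matrix is
[[2, -1, 0, -1, 0], [-1, 2, -1, 0, 0], [0, -1, 2, 0, -1], [-2, 0, 0, 2, 0], [0, 0, -1, 0, 2]].
The roots have two lengths (squared-length ratio 2:1); the short ones are alpha_{1,2,3,5}. The associated Dynkin diagram is a chain of 5 nodes with a double edge at one end; the terminal node there is the unique long simple root (C_5), so the type is C_5 (the algebra sp(10)).

C_5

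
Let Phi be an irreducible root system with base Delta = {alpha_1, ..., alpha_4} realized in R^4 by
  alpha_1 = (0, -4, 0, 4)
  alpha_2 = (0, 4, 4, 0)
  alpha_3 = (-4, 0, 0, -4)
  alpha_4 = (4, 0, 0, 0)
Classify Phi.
Compute the Cartan integers a_ij = 2(alpha_i, alpha_j)/(alpha_j, alpha_j); the resulting 4x4 Cartan matrix is
[[2, -1, -1, 0], [-1, 2, 0, 0], [-1, 0, 2, -2], [0, 0, -1, 2]].
The roots have two lengths (squared-length ratio 2:1); the short ones are alpha_{4}. The associated Dynkin diagram is a chain of 4 nodes with a double edge at one end; the terminal node there is the unique short simple root (B_4), so the type is B_4 (the algebra so(9)).

B4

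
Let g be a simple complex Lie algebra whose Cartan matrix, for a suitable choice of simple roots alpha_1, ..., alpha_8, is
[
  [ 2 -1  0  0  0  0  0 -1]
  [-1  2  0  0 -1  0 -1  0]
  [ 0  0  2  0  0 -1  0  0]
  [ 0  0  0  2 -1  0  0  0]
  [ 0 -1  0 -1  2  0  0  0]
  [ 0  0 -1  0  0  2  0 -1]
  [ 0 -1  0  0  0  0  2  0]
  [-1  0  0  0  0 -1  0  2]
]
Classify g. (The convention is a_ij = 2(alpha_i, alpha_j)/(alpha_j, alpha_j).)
E_8

The matrix has rank 8 with 2's on the diagonal. Reading the off-diagonal entries as Dynkin edges (a single edge where a_ij = a_ji = -1; a double or triple edge where a_ij * a_ji = 2 or 3), the diagram is a chain of 7 nodes with one extra node attached to the third node from one end (E_8). One simple-root ordering that puts it in standard form is (alpha_4, alpha_7, alpha_5, alpha_2, alpha_1, alpha_8, alpha_6, alpha_3). So the algebra is type E_8.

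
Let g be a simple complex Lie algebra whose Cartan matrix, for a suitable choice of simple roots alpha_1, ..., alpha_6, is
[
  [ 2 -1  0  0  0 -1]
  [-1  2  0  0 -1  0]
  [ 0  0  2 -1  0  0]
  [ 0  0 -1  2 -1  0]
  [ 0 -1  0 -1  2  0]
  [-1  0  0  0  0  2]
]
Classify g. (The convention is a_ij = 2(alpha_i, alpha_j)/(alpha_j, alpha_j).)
A_6

The matrix has rank 6 with 2's on the diagonal. Reading the off-diagonal entries as Dynkin edges (a single edge where a_ij = a_ji = -1; a double or triple edge where a_ij * a_ji = 2 or 3), the diagram is a chain of 6 nodes with single edges (A_6). One simple-root ordering that puts it in standard form is (alpha_3, alpha_4, alpha_5, alpha_2, alpha_1, alpha_6). So the algebra is type A_6, i.e. sl(7).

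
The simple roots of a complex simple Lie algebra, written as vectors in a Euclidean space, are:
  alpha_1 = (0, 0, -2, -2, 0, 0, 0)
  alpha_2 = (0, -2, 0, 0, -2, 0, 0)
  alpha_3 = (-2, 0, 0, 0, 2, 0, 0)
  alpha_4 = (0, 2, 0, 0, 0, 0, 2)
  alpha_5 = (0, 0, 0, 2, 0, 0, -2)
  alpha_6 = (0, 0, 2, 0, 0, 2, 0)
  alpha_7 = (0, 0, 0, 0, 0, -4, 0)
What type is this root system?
Compute the Cartan integers a_ij = 2(alpha_i, alpha_j)/(alpha_j, alpha_j); the resulting 7x7 Cartan matrix is
[[2, 0, 0, 0, -1, -1, 0], [0, 2, -1, -1, 0, 0, 0], [0, -1, 2, 0, 0, 0, 0], [0, -1, 0, 2, -1, 0, 0], [-1, 0, 0, -1, 2, 0, 0], [-1, 0, 0, 0, 0, 2, -1], [0, 0, 0, 0, 0, -2, 2]].
The roots have two lengths (squared-length ratio 2:1); the short ones are alpha_{1,2,3,4,5,6}. The associated Dynkin diagram is a chain of 7 nodes with a double edge at one end; the terminal node there is the unique long simple root (C_7), so the type is C_7 (the algebra sp(14)).

type C_7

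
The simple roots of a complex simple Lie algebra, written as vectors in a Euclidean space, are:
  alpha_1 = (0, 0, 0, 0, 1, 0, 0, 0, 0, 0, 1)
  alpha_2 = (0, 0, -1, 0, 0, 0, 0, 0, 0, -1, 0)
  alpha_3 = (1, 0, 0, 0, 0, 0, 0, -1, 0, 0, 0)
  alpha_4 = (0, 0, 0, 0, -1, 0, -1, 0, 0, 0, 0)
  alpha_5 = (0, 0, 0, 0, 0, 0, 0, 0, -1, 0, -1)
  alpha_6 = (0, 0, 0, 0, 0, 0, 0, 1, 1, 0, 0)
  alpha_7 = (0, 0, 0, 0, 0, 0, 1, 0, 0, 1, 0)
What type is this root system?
Compute the Cartan integers a_ij = 2(alpha_i, alpha_j)/(alpha_j, alpha_j); the resulting 7x7 Cartan matrix is
[[2, 0, 0, -1, -1, 0, 0], [0, 2, 0, 0, 0, 0, -1], [0, 0, 2, 0, 0, -1, 0], [-1, 0, 0, 2, 0, 0, -1], [-1, 0, 0, 0, 2, -1, 0], [0, 0, -1, 0, -1, 2, 0], [0, -1, 0, -1, 0, 0, 2]].
All simple roots have the same length, so the diagram is simply laced. The associated Dynkin diagram is a chain of 7 nodes with single edges (A_7), so the type is A_7 (the algebra sl(8)).

A_7 (sl(8))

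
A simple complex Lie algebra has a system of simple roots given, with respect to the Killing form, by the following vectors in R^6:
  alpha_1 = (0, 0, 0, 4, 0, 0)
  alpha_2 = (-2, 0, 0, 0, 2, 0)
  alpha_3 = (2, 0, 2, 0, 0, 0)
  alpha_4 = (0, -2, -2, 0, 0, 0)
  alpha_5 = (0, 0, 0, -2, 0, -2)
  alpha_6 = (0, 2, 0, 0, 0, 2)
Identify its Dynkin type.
Compute the Cartan integers a_ij = 2(alpha_i, alpha_j)/(alpha_j, alpha_j); the resulting 6x6 Cartan matrix is
[[2, 0, 0, 0, -2, 0], [0, 2, -1, 0, 0, 0], [0, -1, 2, -1, 0, 0], [0, 0, -1, 2, 0, -1], [-1, 0, 0, 0, 2, -1], [0, 0, 0, -1, -1, 2]].
The roots have two lengths (squared-length ratio 2:1); the short ones are alpha_{2,3,4,5,6}. The associated Dynkin diagram is a chain of 6 nodes with a double edge at one end; the terminal node there is the unique long simple root (C_6), so the type is C_6 (the algebra sp(12)).

C_6 (sp(12))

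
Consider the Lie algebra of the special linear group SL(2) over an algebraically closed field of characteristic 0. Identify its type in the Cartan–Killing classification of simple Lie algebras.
This is sl(2), which has dimension 2^2 - 1 = 3 and rank 2 - 1 = 1 (a Cartan subalgebra is the diagonal traceless matrices). In the classification of classical Lie algebras, the special linear algebra sl(n+1) has type A_n; here n = 1, so the Dynkin diagram is a chain of 1 nodes with single edges (A_1). Hence the type is A_1.

A_1 (sl(2))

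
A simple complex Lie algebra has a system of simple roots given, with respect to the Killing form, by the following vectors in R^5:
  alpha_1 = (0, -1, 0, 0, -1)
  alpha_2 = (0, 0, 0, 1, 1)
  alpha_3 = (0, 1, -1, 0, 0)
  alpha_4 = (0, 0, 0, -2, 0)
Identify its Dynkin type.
C_4

Compute the Cartan integers a_ij = 2(alpha_i, alpha_j)/(alpha_j, alpha_j); the resulting 4x4 Cartan matrix is
[[2, -1, -1, 0], [-1, 2, 0, -1], [-1, 0, 2, 0], [0, -2, 0, 2]].
The roots have two lengths (squared-length ratio 2:1); the short ones are alpha_{1,2,3}. The associated Dynkin diagram is a chain of 4 nodes with a double edge at one end; the terminal node there is the unique long simple root (C_4), so the type is C_4 (the algebra sp(8)).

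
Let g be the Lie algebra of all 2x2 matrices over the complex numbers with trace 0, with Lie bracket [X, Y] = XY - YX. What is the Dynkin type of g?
A1

This is sl(2), which has dimension 2^2 - 1 = 3 and rank 2 - 1 = 1 (a Cartan subalgebra is the diagonal traceless matrices). In the classification of classical Lie algebras, the special linear algebra sl(n+1) has type A_n; here n = 1, so the Dynkin diagram is a chain of 1 nodes with single edges (A_1). Hence the type is A_1.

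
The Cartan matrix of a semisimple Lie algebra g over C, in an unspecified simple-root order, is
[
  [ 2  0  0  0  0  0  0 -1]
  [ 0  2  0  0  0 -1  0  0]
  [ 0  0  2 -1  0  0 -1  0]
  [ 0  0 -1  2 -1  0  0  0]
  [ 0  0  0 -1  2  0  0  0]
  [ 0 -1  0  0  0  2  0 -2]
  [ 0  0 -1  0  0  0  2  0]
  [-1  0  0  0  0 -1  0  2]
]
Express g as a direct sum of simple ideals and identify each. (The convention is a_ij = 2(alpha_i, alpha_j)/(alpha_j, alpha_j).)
A4 + F4

The diagram associated to this matrix has two connected components: the simple roots {alpha_3, alpha_4, alpha_5, alpha_7} form a chain of 4 nodes with single edges (A_4), and {alpha_1, alpha_2, alpha_6, alpha_8} form a chain of 4 nodes with a double edge between the middle two (F_4). A semisimple Lie algebra decomposes uniquely as the direct sum of simple ideals, one per connected component of its Dynkin diagram, so g ≅ A_4 ⊕ F_4 (dimension 24 + 52 = 76).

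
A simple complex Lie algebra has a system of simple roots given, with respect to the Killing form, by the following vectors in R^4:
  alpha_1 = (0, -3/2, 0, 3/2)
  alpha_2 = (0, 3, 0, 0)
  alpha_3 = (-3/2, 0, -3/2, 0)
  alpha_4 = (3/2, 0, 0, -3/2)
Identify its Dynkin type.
Compute the Cartan integers a_ij = 2(alpha_i, alpha_j)/(alpha_j, alpha_j); the resulting 4x4 Cartan matrix is
[[2, -1, 0, -1], [-2, 2, 0, 0], [0, 0, 2, -1], [-1, 0, -1, 2]].
The roots have two lengths (squared-length ratio 2:1); the short ones are alpha_{1,3,4}. The associated Dynkin diagram is a chain of 4 nodes with a double edge at one end; the terminal node there is the unique long simple root (C_4), so the type is C_4 (the algebra sp(8)).

C_4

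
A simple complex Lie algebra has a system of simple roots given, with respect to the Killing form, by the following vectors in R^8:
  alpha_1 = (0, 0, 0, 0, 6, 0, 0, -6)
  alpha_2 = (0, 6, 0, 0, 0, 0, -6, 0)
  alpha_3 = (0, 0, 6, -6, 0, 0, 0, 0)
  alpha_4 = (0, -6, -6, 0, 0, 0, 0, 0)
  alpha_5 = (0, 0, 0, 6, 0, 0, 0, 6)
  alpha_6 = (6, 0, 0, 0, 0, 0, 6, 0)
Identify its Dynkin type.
A_6 (sl(7))

Compute the Cartan integers a_ij = 2(alpha_i, alpha_j)/(alpha_j, alpha_j); the resulting 6x6 Cartan matrix is
[[2, 0, 0, 0, -1, 0], [0, 2, 0, -1, 0, -1], [0, 0, 2, -1, -1, 0], [0, -1, -1, 2, 0, 0], [-1, 0, -1, 0, 2, 0], [0, -1, 0, 0, 0, 2]].
All simple roots have the same length, so the diagram is simply laced. The associated Dynkin diagram is a chain of 6 nodes with single edges (A_6), so the type is A_6 (the algebra sl(7)).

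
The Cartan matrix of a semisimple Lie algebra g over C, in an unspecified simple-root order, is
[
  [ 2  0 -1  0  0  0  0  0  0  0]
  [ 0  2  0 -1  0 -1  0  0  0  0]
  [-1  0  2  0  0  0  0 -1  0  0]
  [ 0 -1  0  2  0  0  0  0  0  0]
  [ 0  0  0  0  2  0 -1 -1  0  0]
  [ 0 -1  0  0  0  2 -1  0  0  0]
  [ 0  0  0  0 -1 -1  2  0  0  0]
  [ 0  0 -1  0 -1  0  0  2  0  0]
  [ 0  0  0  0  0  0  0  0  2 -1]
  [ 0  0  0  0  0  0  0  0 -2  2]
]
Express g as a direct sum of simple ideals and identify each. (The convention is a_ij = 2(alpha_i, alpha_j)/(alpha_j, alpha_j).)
The diagram associated to this matrix has two connected components: the simple roots {alpha_1, alpha_2, alpha_3, alpha_4, alpha_5, alpha_6, alpha_7, alpha_8} form a chain of 8 nodes with single edges (A_8), and {alpha_9, alpha_10} form a chain of 2 nodes with a double edge at one end; the terminal node there is the unique short simple root (B_2). A semisimple Lie algebra decomposes uniquely as the direct sum of simple ideals, one per connected component of its Dynkin diagram, so g ≅ A_8 ⊕ B_2 (dimension 80 + 10 = 90).

type A_8 + type B_2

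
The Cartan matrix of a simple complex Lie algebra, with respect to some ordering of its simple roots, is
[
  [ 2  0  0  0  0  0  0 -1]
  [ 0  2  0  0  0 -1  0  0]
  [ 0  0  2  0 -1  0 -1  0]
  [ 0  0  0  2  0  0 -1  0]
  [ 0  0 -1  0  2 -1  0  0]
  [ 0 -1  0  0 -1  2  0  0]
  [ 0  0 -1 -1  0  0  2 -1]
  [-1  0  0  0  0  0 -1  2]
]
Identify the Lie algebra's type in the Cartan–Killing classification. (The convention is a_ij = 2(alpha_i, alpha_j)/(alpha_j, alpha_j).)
E_8

The matrix has rank 8 with 2's on the diagonal. Reading the off-diagonal entries as Dynkin edges (a single edge where a_ij = a_ji = -1; a double or triple edge where a_ij * a_ji = 2 or 3), the diagram is a chain of 7 nodes with one extra node attached to the third node from one end (E_8). One simple-root ordering that puts it in standard form is (alpha_1, alpha_4, alpha_8, alpha_7, alpha_3, alpha_5, alpha_6, alpha_2). So the algebra is type E_8.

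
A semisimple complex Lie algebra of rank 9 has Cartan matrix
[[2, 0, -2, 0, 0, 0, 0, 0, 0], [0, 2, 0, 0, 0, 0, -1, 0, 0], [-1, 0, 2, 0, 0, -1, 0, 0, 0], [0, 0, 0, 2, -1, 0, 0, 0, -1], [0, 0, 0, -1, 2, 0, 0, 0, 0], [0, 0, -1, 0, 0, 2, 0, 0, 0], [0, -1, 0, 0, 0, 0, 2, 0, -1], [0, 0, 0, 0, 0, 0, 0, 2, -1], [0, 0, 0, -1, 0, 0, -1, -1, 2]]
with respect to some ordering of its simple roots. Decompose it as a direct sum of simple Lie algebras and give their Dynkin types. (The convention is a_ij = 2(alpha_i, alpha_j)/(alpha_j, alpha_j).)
The diagram associated to this matrix has two connected components: the simple roots {alpha_1, alpha_3, alpha_6} form a chain of 3 nodes with a double edge at one end; the terminal node there is the unique long simple root (C_3), and {alpha_2, alpha_4, alpha_5, alpha_7, alpha_8, alpha_9} form a chain of 5 nodes with one extra node attached to the third node from one end (E_6). A semisimple Lie algebra decomposes uniquely as the direct sum of simple ideals, one per connected component of its Dynkin diagram, so g ≅ C_3 ⊕ E_6 (dimension 21 + 78 = 99).

type C_3 ⊕ type E_6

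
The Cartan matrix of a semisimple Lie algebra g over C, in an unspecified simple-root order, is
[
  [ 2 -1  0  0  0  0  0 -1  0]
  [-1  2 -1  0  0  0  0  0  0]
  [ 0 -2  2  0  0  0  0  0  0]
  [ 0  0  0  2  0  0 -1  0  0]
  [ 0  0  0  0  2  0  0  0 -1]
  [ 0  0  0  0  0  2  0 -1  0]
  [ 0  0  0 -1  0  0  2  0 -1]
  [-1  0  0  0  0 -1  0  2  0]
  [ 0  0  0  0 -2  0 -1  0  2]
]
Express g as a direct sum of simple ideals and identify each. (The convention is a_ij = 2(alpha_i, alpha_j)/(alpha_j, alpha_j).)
B_4 (so(9)) + C_5 (sp(10))

The diagram associated to this matrix has two connected components: the simple roots {alpha_4, alpha_5, alpha_7, alpha_9} form a chain of 4 nodes with a double edge at one end; the terminal node there is the unique short simple root (B_4), and {alpha_1, alpha_2, alpha_3, alpha_6, alpha_8} form a chain of 5 nodes with a double edge at one end; the terminal node there is the unique long simple root (C_5). A semisimple Lie algebra decomposes uniquely as the direct sum of simple ideals, one per connected component of its Dynkin diagram, so g ≅ B_4 ⊕ C_5 (dimension 36 + 55 = 91).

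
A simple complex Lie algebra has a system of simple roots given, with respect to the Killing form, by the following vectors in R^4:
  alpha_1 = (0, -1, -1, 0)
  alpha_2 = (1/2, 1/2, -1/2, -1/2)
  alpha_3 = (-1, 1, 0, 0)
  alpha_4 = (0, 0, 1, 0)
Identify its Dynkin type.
F_4

Compute the Cartan integers a_ij = 2(alpha_i, alpha_j)/(alpha_j, alpha_j); the resulting 4x4 Cartan matrix is
[[2, 0, -1, -2], [0, 2, 0, -1], [-1, 0, 2, 0], [-1, -1, 0, 2]].
The roots have two lengths (squared-length ratio 2:1); the short ones are alpha_{2,4}. The associated Dynkin diagram is a chain of 4 nodes with a double edge between the middle two (F_4), so the type is F_4.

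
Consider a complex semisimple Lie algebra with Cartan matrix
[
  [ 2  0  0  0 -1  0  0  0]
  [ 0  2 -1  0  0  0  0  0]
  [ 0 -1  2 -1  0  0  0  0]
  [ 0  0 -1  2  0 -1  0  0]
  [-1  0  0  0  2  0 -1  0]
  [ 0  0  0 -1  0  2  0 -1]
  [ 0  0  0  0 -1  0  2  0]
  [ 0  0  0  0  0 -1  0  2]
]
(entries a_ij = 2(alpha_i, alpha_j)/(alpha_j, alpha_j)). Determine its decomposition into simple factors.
The diagram associated to this matrix has two connected components: the simple roots {alpha_1, alpha_5, alpha_7} form a chain of 3 nodes with single edges (A_3), and {alpha_2, alpha_3, alpha_4, alpha_6, alpha_8} form a chain of 5 nodes with single edges (A_5). A semisimple Lie algebra decomposes uniquely as the direct sum of simple ideals, one per connected component of its Dynkin diagram, so g ≅ A_3 ⊕ A_5 (dimension 15 + 35 = 50).

A_3 (sl(4)) + A_5 (sl(6))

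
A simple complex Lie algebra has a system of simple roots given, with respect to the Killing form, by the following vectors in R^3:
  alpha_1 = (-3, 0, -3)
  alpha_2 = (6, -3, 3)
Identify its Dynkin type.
type G_2

Compute the Cartan integers a_ij = 2(alpha_i, alpha_j)/(alpha_j, alpha_j); the resulting 2x2 Cartan matrix is
[[2, -1], [-3, 2]].
The roots have two lengths (squared-length ratio 3:1); the short ones are alpha_{1}. The associated Dynkin diagram is two nodes joined by a triple edge (G_2), so the type is G_2.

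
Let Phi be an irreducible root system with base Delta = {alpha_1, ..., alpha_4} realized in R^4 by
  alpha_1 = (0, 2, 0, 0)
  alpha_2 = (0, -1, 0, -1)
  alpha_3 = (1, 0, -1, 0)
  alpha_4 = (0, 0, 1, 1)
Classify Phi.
C_4 (sp(8))

Compute the Cartan integers a_ij = 2(alpha_i, alpha_j)/(alpha_j, alpha_j); the resulting 4x4 Cartan matrix is
[[2, -2, 0, 0], [-1, 2, 0, -1], [0, 0, 2, -1], [0, -1, -1, 2]].
The roots have two lengths (squared-length ratio 2:1); the short ones are alpha_{2,3,4}. The associated Dynkin diagram is a chain of 4 nodes with a double edge at one end; the terminal node there is the unique long simple root (C_4), so the type is C_4 (the algebra sp(8)).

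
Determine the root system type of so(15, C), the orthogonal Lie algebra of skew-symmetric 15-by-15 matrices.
This is so(15) with 15 odd, which has dimension 15(15-1)/2 = 105 and rank (15-1)/2 = 7. In the classification of classical Lie algebras, the orthogonal algebra so(2n+1) in an odd number of variables has type B_n; here n = 7, so the Dynkin diagram is a chain of 7 nodes with a double edge at one end; the terminal node there is the unique short simple root (B_7). Hence the type is B_7.

B7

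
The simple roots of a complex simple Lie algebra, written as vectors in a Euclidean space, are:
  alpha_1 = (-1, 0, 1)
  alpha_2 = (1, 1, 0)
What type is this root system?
A_2 (sl(3))

Compute the Cartan integers a_ij = 2(alpha_i, alpha_j)/(alpha_j, alpha_j); the resulting 2x2 Cartan matrix is
[[2, -1], [-1, 2]].
All simple roots have the same length, so the diagram is simply laced. The associated Dynkin diagram is a chain of 2 nodes with single edges (A_2), so the type is A_2 (the algebra sl(3)).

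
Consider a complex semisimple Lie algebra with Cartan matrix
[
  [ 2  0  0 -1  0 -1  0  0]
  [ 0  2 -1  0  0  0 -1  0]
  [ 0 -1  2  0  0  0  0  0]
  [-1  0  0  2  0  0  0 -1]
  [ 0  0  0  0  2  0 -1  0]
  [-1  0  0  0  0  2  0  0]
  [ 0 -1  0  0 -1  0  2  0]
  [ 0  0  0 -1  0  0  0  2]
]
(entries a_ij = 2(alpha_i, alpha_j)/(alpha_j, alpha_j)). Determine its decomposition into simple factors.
The diagram associated to this matrix has two connected components: the simple roots {alpha_1, alpha_4, alpha_6, alpha_8} form a chain of 4 nodes with single edges (A_4), and {alpha_2, alpha_3, alpha_5, alpha_7} form a chain of 4 nodes with single edges (A_4). A semisimple Lie algebra decomposes uniquely as the direct sum of simple ideals, one per connected component of its Dynkin diagram, so g ≅ A_4 ⊕ A_4 (dimension 24 + 24 = 48).

A4 ⊕ A4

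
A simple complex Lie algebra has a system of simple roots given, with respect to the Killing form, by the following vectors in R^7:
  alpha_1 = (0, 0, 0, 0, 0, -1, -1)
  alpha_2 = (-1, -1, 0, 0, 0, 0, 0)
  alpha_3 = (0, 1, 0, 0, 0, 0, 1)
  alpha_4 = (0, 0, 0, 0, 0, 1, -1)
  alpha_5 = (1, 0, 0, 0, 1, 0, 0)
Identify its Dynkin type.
Compute the Cartan integers a_ij = 2(alpha_i, alpha_j)/(alpha_j, alpha_j); the resulting 5x5 Cartan matrix is
[[2, 0, -1, 0, 0], [0, 2, -1, 0, -1], [-1, -1, 2, -1, 0], [0, 0, -1, 2, 0], [0, -1, 0, 0, 2]].
All simple roots have the same length, so the diagram is simply laced. The associated Dynkin diagram is a chain of 3 nodes with a fork of two nodes at one end (D_5), so the type is D_5 (the algebra so(10)).

D5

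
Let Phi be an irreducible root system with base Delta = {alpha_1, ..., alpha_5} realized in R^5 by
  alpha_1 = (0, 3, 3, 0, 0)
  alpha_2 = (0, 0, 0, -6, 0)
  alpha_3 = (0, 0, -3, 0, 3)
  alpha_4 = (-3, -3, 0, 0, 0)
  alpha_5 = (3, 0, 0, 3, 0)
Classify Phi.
Compute the Cartan integers a_ij = 2(alpha_i, alpha_j)/(alpha_j, alpha_j); the resulting 5x5 Cartan matrix is
[[2, 0, -1, -1, 0], [0, 2, 0, 0, -2], [-1, 0, 2, 0, 0], [-1, 0, 0, 2, -1], [0, -1, 0, -1, 2]].
The roots have two lengths (squared-length ratio 2:1); the short ones are alpha_{1,3,4,5}. The associated Dynkin diagram is a chain of 5 nodes with a double edge at one end; the terminal node there is the unique long simple root (C_5), so the type is C_5 (the algebra sp(10)).

type C_5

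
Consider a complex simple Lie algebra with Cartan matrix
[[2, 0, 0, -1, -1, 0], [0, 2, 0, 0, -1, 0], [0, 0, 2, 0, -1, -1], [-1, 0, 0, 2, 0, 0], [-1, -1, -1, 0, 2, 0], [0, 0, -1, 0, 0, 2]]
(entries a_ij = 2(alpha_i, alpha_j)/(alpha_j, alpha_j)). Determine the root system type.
The matrix has rank 6 with 2's on the diagonal. Reading the off-diagonal entries as Dynkin edges (a single edge where a_ij = a_ji = -1; a double or triple edge where a_ij * a_ji = 2 or 3), the diagram is a chain of 5 nodes with one extra node attached to the third node from one end (E_6). One simple-root ordering that puts it in standard form is (alpha_6, alpha_2, alpha_3, alpha_5, alpha_1, alpha_4). So the algebra is type E_6.

E_6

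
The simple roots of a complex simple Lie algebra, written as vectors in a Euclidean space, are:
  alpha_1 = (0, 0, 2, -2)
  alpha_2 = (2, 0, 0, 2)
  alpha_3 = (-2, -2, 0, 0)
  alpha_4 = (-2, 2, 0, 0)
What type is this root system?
Compute the Cartan integers a_ij = 2(alpha_i, alpha_j)/(alpha_j, alpha_j); the resulting 4x4 Cartan matrix is
[[2, -1, 0, 0], [-1, 2, -1, -1], [0, -1, 2, 0], [0, -1, 0, 2]].
All simple roots have the same length, so the diagram is simply laced. The associated Dynkin diagram is a chain of 2 nodes with a fork of two nodes at one end (D_4), so the type is D_4 (the algebra so(8)).

D4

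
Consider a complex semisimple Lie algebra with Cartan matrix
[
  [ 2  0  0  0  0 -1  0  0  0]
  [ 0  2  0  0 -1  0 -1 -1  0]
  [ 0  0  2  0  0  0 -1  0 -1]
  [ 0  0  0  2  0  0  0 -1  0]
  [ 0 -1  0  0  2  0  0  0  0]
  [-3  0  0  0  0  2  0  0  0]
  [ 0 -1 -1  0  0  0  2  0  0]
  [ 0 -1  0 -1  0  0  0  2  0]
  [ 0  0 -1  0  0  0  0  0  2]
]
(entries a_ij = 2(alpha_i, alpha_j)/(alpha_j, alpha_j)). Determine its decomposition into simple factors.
The diagram associated to this matrix has two connected components: the simple roots {alpha_2, alpha_3, alpha_4, alpha_5, alpha_7, alpha_8, alpha_9} form a chain of 6 nodes with one extra node attached to the third node from one end (E_7), and {alpha_1, alpha_6} form two nodes joined by a triple edge (G_2). A semisimple Lie algebra decomposes uniquely as the direct sum of simple ideals, one per connected component of its Dynkin diagram, so g ≅ E_7 ⊕ G_2 (dimension 133 + 14 = 147).

E7 + G2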